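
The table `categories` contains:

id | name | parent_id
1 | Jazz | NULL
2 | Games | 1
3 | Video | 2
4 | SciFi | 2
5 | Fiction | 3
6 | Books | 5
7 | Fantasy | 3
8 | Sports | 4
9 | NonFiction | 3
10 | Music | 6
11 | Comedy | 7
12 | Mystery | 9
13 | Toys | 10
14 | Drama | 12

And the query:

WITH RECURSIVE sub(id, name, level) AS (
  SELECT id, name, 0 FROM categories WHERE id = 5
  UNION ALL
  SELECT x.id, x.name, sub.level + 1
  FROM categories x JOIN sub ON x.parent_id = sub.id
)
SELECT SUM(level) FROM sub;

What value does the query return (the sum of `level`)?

Base: id=5 (Fiction) at level 0.
Iteration 1: rows with parent_id in {5} -> Books (id 6, level 1).
Iteration 2: rows with parent_id in {6} -> Music (id 10, level 2).
Iteration 3: rows with parent_id in {10} -> Toys (id 13, level 3).
Iteration 4: no rows with parent_id in {13}; recursion stops.
SUM(level) = 0 + 1 + 2 + 3 = 6.

6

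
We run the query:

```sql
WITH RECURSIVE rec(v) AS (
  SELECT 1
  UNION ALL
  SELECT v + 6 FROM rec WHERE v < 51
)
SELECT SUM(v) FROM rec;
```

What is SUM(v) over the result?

Base: v=1.
Iteration 1: 1 < 51 holds -> v = 1 + 6 = 7.
Iteration 2: 7 < 51 holds -> v = 7 + 6 = 13.
Iteration 3: 13 < 51 holds -> v = 13 + 6 = 19.
Iteration 4: 19 < 51 holds -> v = 19 + 6 = 25.
Iteration 5: 25 < 51 holds -> v = 25 + 6 = 31.
Iteration 6: 31 < 51 holds -> v = 31 + 6 = 37.
Iteration 7: 37 < 51 holds -> v = 37 + 6 = 43.
Iteration 8: 43 < 51 holds -> v = 43 + 6 = 49.
Iteration 9: 49 < 51 holds -> v = 49 + 6 = 55.
Iteration 10: 55 < 51 fails; recursion stops.
SUM(v) = 1 + 7 + 13 + 19 + 25 + 31 + 37 + 43 + 49 + 55 = 280.

280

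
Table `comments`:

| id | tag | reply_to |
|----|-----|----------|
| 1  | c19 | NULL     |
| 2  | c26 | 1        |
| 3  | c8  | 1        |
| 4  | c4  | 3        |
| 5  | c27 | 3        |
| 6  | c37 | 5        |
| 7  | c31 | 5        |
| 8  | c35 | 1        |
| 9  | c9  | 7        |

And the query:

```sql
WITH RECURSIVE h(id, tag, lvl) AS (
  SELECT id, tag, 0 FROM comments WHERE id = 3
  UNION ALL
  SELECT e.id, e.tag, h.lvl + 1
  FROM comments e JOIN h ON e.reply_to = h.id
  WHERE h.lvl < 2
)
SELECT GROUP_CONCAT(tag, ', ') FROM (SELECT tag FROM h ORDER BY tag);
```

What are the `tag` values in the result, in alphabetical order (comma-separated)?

c27, c31, c37, c4, c8

Base: id=3 (c8) at lvl 0.
Iteration 1: rows with reply_to in {3} -> c4 (id 4, lvl 1), c27 (id 5, lvl 1).
Iteration 2: rows with reply_to in {4,5} -> c37 (id 6, lvl 2), c31 (id 7, lvl 2).
Iteration 3: lvl < 2 fails for all current rows; recursion stops.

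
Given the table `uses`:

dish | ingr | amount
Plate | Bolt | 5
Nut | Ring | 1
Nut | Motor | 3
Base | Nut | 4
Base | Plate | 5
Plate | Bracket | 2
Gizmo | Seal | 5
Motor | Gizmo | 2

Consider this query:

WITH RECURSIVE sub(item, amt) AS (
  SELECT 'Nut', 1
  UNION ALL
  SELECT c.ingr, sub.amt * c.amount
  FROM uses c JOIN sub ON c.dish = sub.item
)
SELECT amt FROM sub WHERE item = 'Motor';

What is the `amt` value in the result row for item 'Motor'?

Base: (Nut, amt=1).
Iteration 1: components of {Nut} -> Motor = 1*3 = 3, Ring = 1*1 = 1.
Iteration 2: components of {Motor,Ring} -> Gizmo = 3*2 = 6.
Iteration 3: components of {Gizmo} -> Seal = 6*5 = 30.
Iteration 4: no further components; recursion stops.

3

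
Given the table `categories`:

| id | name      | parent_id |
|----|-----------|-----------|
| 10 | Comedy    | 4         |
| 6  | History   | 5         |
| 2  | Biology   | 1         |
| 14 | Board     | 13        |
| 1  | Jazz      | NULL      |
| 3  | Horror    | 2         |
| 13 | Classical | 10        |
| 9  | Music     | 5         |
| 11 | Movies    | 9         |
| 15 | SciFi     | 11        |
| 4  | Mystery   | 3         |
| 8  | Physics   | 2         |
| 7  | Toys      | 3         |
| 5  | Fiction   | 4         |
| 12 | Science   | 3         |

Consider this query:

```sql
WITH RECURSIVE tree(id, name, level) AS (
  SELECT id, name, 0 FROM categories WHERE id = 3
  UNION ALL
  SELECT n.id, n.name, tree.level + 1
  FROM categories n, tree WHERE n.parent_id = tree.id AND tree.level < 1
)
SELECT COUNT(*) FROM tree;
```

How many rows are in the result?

Base: id=3 (Horror) at level 0.
Iteration 1: rows with parent_id in {3} -> Mystery (id 4, level 1), Toys (id 7, level 1), Science (id 12, level 1).
Iteration 2: level < 1 fails for all current rows; recursion stops.
Total rows emitted: 4.

4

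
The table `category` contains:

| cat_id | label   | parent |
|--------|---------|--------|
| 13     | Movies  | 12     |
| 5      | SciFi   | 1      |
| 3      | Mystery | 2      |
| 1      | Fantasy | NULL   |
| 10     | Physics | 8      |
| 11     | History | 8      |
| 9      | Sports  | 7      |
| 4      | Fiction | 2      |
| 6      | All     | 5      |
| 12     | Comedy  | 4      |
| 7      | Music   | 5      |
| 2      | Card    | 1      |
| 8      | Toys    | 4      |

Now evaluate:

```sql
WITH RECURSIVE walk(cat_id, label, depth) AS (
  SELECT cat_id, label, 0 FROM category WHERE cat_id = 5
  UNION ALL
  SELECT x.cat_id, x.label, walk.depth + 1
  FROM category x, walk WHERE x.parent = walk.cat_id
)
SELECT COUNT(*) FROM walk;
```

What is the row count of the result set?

Base: cat_id=5 (SciFi) at depth 0.
Iteration 1: rows with parent in {5} -> All (id 6, depth 1), Music (id 7, depth 1).
Iteration 2: rows with parent in {6,7} -> Sports (id 9, depth 2).
Iteration 3: no rows with parent in {9}; recursion stops.
Total rows emitted: 4.

4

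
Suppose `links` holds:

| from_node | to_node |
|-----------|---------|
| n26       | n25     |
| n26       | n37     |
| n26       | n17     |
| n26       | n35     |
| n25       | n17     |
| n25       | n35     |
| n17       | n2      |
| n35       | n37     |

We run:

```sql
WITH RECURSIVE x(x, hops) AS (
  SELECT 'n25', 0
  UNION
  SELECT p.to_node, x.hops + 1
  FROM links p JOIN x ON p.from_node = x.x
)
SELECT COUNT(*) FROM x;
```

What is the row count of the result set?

5

Base: (n25, hops=0).
Iteration 1: edges from {n25} -> (n17, hops=1), (n35, hops=1).
Iteration 2: edges from {n17,n35} -> (n2, hops=2), (n37, hops=2).
Iteration 3: no outgoing edges from {n2,n37}; recursion stops.
Total rows emitted: 5.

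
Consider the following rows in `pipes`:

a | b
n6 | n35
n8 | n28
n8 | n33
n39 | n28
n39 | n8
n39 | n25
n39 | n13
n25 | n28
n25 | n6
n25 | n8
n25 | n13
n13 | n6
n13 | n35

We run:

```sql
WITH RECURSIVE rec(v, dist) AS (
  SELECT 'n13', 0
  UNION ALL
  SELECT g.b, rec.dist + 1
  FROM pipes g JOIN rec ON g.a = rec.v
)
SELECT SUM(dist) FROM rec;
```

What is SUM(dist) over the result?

4

Base: (n13, dist=0).
Iteration 1: edges from {n13} -> (n35, dist=1), (n6, dist=1).
Iteration 2: edges from {n35,n6} -> (n35, dist=2).
Iteration 3: no outgoing edges from {n35}; recursion stops.
SUM(dist) = 0 + 1 + 1 + 2 = 4.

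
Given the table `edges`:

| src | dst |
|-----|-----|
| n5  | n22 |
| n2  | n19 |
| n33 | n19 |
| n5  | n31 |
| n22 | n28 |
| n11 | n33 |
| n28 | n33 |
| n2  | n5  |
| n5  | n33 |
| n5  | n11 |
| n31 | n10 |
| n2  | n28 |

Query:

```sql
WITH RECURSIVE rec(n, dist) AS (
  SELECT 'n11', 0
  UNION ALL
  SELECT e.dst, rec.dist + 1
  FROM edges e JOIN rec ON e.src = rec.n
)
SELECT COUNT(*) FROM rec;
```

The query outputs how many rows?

3

Base: (n11, dist=0).
Iteration 1: edges from {n11} -> (n33, dist=1).
Iteration 2: edges from {n33} -> (n19, dist=2).
Iteration 3: no outgoing edges from {n19}; recursion stops.
Total rows emitted: 3.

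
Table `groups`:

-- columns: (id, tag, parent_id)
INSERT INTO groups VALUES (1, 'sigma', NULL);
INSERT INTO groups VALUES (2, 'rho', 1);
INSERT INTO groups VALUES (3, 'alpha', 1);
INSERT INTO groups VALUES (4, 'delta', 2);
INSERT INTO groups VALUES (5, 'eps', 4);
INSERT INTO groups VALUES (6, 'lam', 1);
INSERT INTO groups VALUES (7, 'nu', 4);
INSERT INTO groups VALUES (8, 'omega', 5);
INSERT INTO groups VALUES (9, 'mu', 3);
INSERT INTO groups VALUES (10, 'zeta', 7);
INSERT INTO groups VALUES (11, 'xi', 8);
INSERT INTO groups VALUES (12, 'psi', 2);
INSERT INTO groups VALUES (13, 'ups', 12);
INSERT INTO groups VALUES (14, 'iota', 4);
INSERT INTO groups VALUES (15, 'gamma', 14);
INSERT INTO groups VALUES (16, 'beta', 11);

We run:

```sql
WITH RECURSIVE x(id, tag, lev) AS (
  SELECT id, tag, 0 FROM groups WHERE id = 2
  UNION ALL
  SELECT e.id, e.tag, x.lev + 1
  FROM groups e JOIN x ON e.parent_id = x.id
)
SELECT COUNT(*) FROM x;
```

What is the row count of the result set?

Base: id=2 (rho) at lev 0.
Iteration 1: rows with parent_id in {2} -> delta (id 4, lev 1), psi (id 12, lev 1).
Iteration 2: rows with parent_id in {4,12} -> eps (id 5, lev 2), nu (id 7, lev 2), ups (id 13, lev 2), iota (id 14, lev 2).
Iteration 3: rows with parent_id in {5,7,13,14} -> omega (id 8, lev 3), zeta (id 10, lev 3), gamma (id 15, lev 3).
Iteration 4: rows with parent_id in {8,10,15} -> xi (id 11, lev 4).
Iteration 5: rows with parent_id in {11} -> beta (id 16, lev 5).
Iteration 6: no rows with parent_id in {16}; recursion stops.
Total rows emitted: 12.

12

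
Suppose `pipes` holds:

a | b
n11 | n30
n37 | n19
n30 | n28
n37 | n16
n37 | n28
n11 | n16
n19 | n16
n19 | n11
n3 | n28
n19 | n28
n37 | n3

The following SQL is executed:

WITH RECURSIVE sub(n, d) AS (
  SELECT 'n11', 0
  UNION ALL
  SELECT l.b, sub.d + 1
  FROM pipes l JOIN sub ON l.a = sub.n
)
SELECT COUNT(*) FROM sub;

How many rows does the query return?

4

Base: (n11, d=0).
Iteration 1: edges from {n11} -> (n16, d=1), (n30, d=1).
Iteration 2: edges from {n16,n30} -> (n28, d=2).
Iteration 3: no outgoing edges from {n28}; recursion stops.
Total rows emitted: 4.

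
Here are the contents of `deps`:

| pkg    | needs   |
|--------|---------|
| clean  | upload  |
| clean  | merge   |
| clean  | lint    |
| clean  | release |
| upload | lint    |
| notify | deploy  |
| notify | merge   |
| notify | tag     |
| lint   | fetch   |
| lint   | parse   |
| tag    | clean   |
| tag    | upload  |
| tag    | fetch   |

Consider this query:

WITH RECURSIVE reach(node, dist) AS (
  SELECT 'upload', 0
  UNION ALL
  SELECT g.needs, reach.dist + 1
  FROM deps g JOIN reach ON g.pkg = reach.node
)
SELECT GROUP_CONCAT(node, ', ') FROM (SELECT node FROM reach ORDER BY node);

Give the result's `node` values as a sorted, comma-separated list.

Base: (upload, dist=0).
Iteration 1: edges from {upload} -> (lint, dist=1).
Iteration 2: edges from {lint} -> (fetch, dist=2), (parse, dist=2).
Iteration 3: no outgoing edges from {fetch,parse}; recursion stops.

fetch, lint, parse, upload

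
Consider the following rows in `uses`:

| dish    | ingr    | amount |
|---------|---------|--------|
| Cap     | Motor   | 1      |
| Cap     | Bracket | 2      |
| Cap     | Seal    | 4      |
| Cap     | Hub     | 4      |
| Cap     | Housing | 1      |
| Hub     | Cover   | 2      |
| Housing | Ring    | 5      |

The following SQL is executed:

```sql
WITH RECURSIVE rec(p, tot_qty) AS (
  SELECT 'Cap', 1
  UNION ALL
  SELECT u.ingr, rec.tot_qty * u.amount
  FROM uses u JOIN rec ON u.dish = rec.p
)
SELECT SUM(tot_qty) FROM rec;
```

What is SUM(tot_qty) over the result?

Base: (Cap, tot_qty=1).
Iteration 1: components of {Cap} -> Bracket = 1*2 = 2, Housing = 1*1 = 1, Hub = 1*4 = 4, Motor = 1*1 = 1, Seal = 1*4 = 4.
Iteration 2: components of {Bracket,Housing,Hub,Motor,Seal} -> Cover = 4*2 = 8, Ring = 1*5 = 5.
Iteration 3: no further components; recursion stops.
SUM(tot_qty) = 1 + 1 + 2 + 4 + 4 + 1 + 8 + 5 = 26.

26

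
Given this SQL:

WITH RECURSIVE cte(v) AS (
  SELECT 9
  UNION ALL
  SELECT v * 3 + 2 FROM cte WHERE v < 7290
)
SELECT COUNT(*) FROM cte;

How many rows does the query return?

8

Base: v=9.
Iteration 1: 9 < 7290 holds -> v = 9 * 3 + 2 = 29.
Iteration 2: 29 < 7290 holds -> v = 29 * 3 + 2 = 89.
Iteration 3: 89 < 7290 holds -> v = 89 * 3 + 2 = 269.
Iteration 4: 269 < 7290 holds -> v = 269 * 3 + 2 = 809.
Iteration 5: 809 < 7290 holds -> v = 809 * 3 + 2 = 2429.
Iteration 6: 2429 < 7290 holds -> v = 2429 * 3 + 2 = 7289.
Iteration 7: 7289 < 7290 holds -> v = 7289 * 3 + 2 = 21869.
Iteration 8: 21869 < 7290 fails; recursion stops.
Total rows emitted: 8.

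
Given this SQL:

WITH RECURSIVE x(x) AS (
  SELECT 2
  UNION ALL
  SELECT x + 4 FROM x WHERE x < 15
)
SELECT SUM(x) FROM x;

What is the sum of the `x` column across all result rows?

Base: x=2.
Iteration 1: 2 < 15 holds -> x = 2 + 4 = 6.
Iteration 2: 6 < 15 holds -> x = 6 + 4 = 10.
Iteration 3: 10 < 15 holds -> x = 10 + 4 = 14.
Iteration 4: 14 < 15 holds -> x = 14 + 4 = 18.
Iteration 5: 18 < 15 fails; recursion stops.
SUM(x) = 2 + 6 + 10 + 14 + 18 = 50.

50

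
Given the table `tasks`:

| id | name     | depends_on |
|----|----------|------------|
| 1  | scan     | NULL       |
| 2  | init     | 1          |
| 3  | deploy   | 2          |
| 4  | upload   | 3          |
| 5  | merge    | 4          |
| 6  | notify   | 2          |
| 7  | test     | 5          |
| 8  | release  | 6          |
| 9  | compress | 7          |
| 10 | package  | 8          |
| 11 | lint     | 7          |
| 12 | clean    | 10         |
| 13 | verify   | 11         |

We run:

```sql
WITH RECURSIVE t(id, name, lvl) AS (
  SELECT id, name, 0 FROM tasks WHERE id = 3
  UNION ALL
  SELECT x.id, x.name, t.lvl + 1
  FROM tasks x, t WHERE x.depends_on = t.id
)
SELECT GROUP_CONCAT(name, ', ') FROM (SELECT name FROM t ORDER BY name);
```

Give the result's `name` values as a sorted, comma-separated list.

compress, deploy, lint, merge, test, upload, verify

Base: id=3 (deploy) at lvl 0.
Iteration 1: rows with depends_on in {3} -> upload (id 4, lvl 1).
Iteration 2: rows with depends_on in {4} -> merge (id 5, lvl 2).
Iteration 3: rows with depends_on in {5} -> test (id 7, lvl 3).
Iteration 4: rows with depends_on in {7} -> compress (id 9, lvl 4), lint (id 11, lvl 4).
Iteration 5: rows with depends_on in {9,11} -> verify (id 13, lvl 5).
Iteration 6: no rows with depends_on in {13}; recursion stops.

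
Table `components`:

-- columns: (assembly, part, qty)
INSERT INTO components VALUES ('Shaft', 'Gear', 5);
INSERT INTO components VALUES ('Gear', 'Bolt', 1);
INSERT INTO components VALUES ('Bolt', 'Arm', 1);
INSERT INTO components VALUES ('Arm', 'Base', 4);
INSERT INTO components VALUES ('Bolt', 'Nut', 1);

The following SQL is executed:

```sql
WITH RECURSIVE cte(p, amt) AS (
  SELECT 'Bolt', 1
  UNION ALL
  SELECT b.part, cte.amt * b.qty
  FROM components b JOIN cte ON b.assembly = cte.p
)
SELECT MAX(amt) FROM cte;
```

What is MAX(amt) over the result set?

Base: (Bolt, amt=1).
Iteration 1: components of {Bolt} -> Arm = 1*1 = 1, Nut = 1*1 = 1.
Iteration 2: components of {Arm,Nut} -> Base = 1*4 = 4.
Iteration 3: no further components; recursion stops.
amt values: 1, 1, 1, 4; the maximum is 4.

4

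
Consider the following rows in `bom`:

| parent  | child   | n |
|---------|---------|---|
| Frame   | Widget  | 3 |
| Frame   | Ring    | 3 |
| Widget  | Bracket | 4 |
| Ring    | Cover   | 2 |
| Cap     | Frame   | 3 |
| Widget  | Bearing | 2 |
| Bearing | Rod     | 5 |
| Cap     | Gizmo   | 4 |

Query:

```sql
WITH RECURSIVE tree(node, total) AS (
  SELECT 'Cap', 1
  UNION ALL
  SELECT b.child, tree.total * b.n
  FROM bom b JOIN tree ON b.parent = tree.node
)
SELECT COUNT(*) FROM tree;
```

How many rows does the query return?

9

Base: (Cap, total=1).
Iteration 1: components of {Cap} -> Frame = 1*3 = 3, Gizmo = 1*4 = 4.
Iteration 2: components of {Frame,Gizmo} -> Ring = 3*3 = 9, Widget = 3*3 = 9.
Iteration 3: components of {Ring,Widget} -> Bearing = 9*2 = 18, Bracket = 9*4 = 36, Cover = 9*2 = 18.
Iteration 4: components of {Bearing,Bracket,Cover} -> Rod = 18*5 = 90.
Iteration 5: no further components; recursion stops.
Total rows emitted: 9.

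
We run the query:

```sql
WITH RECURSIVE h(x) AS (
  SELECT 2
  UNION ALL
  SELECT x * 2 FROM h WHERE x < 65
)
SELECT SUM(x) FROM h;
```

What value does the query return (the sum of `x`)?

254

Base: x=2.
Iteration 1: 2 < 65 holds -> x = 2 * 2 = 4.
Iteration 2: 4 < 65 holds -> x = 4 * 2 = 8.
Iteration 3: 8 < 65 holds -> x = 8 * 2 = 16.
Iteration 4: 16 < 65 holds -> x = 16 * 2 = 32.
Iteration 5: 32 < 65 holds -> x = 32 * 2 = 64.
Iteration 6: 64 < 65 holds -> x = 64 * 2 = 128.
Iteration 7: 128 < 65 fails; recursion stops.
SUM(x) = 2 + 4 + 8 + 16 + 32 + 64 + 128 = 254.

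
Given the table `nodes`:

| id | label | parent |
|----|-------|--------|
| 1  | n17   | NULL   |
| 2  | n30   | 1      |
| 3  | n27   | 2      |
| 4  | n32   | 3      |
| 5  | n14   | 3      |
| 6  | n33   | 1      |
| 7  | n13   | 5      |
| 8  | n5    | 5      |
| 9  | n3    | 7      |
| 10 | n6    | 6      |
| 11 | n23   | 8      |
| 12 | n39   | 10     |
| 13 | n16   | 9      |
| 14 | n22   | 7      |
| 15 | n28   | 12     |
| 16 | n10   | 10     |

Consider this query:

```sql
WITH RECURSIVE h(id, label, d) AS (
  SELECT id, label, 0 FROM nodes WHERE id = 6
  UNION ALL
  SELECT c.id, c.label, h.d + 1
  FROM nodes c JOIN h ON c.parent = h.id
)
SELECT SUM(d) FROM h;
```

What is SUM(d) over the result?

8

Base: id=6 (n33) at d 0.
Iteration 1: rows with parent in {6} -> n6 (id 10, d 1).
Iteration 2: rows with parent in {10} -> n39 (id 12, d 2), n10 (id 16, d 2).
Iteration 3: rows with parent in {12,16} -> n28 (id 15, d 3).
Iteration 4: no rows with parent in {15}; recursion stops.
SUM(d) = 0 + 1 + 2 + 2 + 3 = 8.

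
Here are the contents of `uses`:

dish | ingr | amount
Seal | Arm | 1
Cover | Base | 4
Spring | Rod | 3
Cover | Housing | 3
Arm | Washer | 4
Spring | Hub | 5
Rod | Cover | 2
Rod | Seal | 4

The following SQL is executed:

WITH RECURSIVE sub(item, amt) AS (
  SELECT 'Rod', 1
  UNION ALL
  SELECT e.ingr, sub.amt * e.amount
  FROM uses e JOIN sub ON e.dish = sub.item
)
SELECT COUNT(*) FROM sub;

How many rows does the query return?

Base: (Rod, amt=1).
Iteration 1: components of {Rod} -> Cover = 1*2 = 2, Seal = 1*4 = 4.
Iteration 2: components of {Cover,Seal} -> Arm = 4*1 = 4, Base = 2*4 = 8, Housing = 2*3 = 6.
Iteration 3: components of {Arm,Base,Housing} -> Washer = 4*4 = 16.
Iteration 4: no further components; recursion stops.
Total rows emitted: 7.

7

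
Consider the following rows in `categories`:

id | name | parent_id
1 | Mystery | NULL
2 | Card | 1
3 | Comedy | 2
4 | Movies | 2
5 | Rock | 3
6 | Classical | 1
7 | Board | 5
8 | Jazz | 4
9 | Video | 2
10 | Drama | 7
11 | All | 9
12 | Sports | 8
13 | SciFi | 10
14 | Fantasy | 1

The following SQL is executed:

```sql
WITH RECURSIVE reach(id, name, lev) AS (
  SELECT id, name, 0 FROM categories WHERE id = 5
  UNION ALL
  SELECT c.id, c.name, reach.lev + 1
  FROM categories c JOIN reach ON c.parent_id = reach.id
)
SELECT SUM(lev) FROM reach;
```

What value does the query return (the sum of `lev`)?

6

Base: id=5 (Rock) at lev 0.
Iteration 1: rows with parent_id in {5} -> Board (id 7, lev 1).
Iteration 2: rows with parent_id in {7} -> Drama (id 10, lev 2).
Iteration 3: rows with parent_id in {10} -> SciFi (id 13, lev 3).
Iteration 4: no rows with parent_id in {13}; recursion stops.
SUM(lev) = 0 + 1 + 2 + 3 = 6.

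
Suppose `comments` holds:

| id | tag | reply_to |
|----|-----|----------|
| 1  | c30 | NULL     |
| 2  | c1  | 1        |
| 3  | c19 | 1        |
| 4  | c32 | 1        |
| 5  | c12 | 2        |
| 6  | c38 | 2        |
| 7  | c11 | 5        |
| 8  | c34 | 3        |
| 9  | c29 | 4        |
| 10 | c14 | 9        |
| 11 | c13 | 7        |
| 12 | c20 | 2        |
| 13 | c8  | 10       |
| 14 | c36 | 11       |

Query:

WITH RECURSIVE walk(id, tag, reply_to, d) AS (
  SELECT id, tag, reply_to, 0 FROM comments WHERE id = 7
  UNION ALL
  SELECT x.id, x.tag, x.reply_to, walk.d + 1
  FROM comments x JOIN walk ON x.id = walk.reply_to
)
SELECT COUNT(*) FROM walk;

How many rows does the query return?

Base: id=7 (c11), reply_to=5, d 0.
Iteration 1: join on id=5 -> c12 (id 5, reply_to=2, d 1).
Iteration 2: join on id=2 -> c1 (id 2, reply_to=1, d 2).
Iteration 3: join on id=1 -> c30 (id 1, reply_to=NULL, d 3).
Iteration 4: reply_to is NULL; no match; recursion stops.
Total rows emitted: 4.

4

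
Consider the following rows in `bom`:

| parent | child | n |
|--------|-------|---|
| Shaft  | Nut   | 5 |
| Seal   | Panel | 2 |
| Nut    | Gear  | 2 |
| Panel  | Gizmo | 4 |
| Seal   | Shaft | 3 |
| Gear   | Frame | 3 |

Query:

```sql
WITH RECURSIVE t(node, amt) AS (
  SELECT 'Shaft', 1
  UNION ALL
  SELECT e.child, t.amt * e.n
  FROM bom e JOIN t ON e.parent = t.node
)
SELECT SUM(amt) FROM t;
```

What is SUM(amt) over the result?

46

Base: (Shaft, amt=1).
Iteration 1: components of {Shaft} -> Nut = 1*5 = 5.
Iteration 2: components of {Nut} -> Gear = 5*2 = 10.
Iteration 3: components of {Gear} -> Frame = 10*3 = 30.
Iteration 4: no further components; recursion stops.
SUM(amt) = 1 + 5 + 10 + 30 = 46.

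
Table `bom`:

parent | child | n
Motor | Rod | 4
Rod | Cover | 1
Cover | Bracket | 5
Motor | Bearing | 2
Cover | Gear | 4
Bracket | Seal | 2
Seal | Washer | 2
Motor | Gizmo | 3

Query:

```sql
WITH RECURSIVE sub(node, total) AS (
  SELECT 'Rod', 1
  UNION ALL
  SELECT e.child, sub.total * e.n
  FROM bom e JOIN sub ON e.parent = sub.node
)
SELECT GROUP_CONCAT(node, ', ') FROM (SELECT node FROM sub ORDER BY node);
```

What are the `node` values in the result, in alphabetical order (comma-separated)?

Bracket, Cover, Gear, Rod, Seal, Washer

Base: (Rod, total=1).
Iteration 1: components of {Rod} -> Cover = 1*1 = 1.
Iteration 2: components of {Cover} -> Bracket = 1*5 = 5, Gear = 1*4 = 4.
Iteration 3: components of {Bracket,Gear} -> Seal = 5*2 = 10.
Iteration 4: components of {Seal} -> Washer = 10*2 = 20.
Iteration 5: no further components; recursion stops.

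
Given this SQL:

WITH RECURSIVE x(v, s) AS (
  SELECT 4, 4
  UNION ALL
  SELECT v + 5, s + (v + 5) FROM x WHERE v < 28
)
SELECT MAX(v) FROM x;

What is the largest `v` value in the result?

Base: v=4, s=4.
Iteration 1: 4 < 28 holds -> v = 4 + 5 = 9, s = 4 + 9 = 13.
Iteration 2: 9 < 28 holds -> v = 9 + 5 = 14, s = 13 + 14 = 27.
Iteration 3: 14 < 28 holds -> v = 14 + 5 = 19, s = 27 + 19 = 46.
Iteration 4: 19 < 28 holds -> v = 19 + 5 = 24, s = 46 + 24 = 70.
Iteration 5: 24 < 28 holds -> v = 24 + 5 = 29, s = 70 + 29 = 99.
Iteration 6: 29 < 28 fails; recursion stops.
v values: 4, 9, 14, 19, 24, 29; the maximum is 29.

29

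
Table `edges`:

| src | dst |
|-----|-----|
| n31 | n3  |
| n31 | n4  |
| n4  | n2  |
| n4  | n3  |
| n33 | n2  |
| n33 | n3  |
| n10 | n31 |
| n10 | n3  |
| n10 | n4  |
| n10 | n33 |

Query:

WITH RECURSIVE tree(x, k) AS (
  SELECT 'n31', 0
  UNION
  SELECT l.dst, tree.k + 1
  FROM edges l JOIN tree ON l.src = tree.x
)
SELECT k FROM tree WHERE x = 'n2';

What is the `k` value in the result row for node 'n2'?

2

Base: (n31, k=0).
Iteration 1: edges from {n31} -> (n3, k=1), (n4, k=1).
Iteration 2: edges from {n3,n4} -> (n2, k=2), (n3, k=2).
Iteration 3: no outgoing edges from {n2,n3}; recursion stops.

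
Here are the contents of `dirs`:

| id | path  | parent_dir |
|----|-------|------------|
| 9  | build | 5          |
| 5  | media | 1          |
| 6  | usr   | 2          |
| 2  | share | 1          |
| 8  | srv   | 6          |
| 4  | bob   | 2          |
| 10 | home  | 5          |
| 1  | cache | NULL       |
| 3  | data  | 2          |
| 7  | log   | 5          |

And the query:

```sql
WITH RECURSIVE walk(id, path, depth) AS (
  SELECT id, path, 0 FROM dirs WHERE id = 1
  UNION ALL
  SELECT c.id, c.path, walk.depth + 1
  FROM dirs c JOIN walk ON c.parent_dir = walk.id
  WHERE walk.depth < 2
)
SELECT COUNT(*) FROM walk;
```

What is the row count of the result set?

Base: id=1 (cache) at depth 0.
Iteration 1: rows with parent_dir in {1} -> share (id 2, depth 1), media (id 5, depth 1).
Iteration 2: rows with parent_dir in {2,5} -> data (id 3, depth 2), bob (id 4, depth 2), usr (id 6, depth 2), log (id 7, depth 2), build (id 9, depth 2), home (id 10, depth 2).
Iteration 3: depth < 2 fails for all current rows; recursion stops.
Total rows emitted: 9.

9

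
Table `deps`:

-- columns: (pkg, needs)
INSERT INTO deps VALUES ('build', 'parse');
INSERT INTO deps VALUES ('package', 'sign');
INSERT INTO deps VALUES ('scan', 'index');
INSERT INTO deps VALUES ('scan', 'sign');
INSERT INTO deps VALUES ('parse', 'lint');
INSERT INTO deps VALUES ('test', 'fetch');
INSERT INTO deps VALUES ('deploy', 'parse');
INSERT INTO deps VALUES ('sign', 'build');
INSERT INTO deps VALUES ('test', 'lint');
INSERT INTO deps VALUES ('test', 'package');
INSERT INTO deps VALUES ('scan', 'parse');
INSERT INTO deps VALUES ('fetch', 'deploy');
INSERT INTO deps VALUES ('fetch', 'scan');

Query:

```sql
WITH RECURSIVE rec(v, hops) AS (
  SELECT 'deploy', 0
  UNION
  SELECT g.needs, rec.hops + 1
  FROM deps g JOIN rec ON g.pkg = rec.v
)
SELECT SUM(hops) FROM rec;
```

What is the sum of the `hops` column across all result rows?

Base: (deploy, hops=0).
Iteration 1: edges from {deploy} -> (parse, hops=1).
Iteration 2: edges from {parse} -> (lint, hops=2).
Iteration 3: no outgoing edges from {lint}; recursion stops.
SUM(hops) = 0 + 1 + 2 = 3.

3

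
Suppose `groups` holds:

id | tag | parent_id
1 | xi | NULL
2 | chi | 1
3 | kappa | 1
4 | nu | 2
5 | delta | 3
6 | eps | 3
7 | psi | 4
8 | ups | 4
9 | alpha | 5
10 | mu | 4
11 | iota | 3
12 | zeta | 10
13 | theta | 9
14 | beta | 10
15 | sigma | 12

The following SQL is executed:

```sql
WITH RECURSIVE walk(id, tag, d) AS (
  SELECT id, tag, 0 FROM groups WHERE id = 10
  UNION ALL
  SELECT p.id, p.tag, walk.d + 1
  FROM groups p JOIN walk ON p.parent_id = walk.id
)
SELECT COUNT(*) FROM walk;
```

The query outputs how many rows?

Base: id=10 (mu) at d 0.
Iteration 1: rows with parent_id in {10} -> zeta (id 12, d 1), beta (id 14, d 1).
Iteration 2: rows with parent_id in {12,14} -> sigma (id 15, d 2).
Iteration 3: no rows with parent_id in {15}; recursion stops.
Total rows emitted: 4.

4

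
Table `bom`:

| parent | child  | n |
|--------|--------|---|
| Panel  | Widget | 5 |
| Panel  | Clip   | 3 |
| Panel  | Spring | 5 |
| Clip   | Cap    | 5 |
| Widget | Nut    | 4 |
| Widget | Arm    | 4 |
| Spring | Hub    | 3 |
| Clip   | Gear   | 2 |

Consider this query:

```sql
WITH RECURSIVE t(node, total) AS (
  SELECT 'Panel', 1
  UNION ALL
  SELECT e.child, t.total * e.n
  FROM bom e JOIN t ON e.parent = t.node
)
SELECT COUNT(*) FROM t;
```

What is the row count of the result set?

9

Base: (Panel, total=1).
Iteration 1: components of {Panel} -> Clip = 1*3 = 3, Spring = 1*5 = 5, Widget = 1*5 = 5.
Iteration 2: components of {Clip,Spring,Widget} -> Arm = 5*4 = 20, Cap = 3*5 = 15, Gear = 3*2 = 6, Hub = 5*3 = 15, Nut = 5*4 = 20.
Iteration 3: no further components; recursion stops.
Total rows emitted: 9.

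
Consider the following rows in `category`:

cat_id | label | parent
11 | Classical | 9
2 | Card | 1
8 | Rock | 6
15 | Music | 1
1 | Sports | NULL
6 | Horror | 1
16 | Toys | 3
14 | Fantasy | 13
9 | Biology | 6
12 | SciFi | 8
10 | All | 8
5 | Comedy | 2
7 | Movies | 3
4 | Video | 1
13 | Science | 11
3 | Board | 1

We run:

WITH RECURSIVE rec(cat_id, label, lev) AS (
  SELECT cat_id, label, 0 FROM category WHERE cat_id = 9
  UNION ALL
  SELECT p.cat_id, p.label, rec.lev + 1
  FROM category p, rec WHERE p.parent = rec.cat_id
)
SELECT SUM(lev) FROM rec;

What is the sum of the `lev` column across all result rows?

Base: cat_id=9 (Biology) at lev 0.
Iteration 1: rows with parent in {9} -> Classical (id 11, lev 1).
Iteration 2: rows with parent in {11} -> Science (id 13, lev 2).
Iteration 3: rows with parent in {13} -> Fantasy (id 14, lev 3).
Iteration 4: no rows with parent in {14}; recursion stops.
SUM(lev) = 0 + 1 + 2 + 3 = 6.

6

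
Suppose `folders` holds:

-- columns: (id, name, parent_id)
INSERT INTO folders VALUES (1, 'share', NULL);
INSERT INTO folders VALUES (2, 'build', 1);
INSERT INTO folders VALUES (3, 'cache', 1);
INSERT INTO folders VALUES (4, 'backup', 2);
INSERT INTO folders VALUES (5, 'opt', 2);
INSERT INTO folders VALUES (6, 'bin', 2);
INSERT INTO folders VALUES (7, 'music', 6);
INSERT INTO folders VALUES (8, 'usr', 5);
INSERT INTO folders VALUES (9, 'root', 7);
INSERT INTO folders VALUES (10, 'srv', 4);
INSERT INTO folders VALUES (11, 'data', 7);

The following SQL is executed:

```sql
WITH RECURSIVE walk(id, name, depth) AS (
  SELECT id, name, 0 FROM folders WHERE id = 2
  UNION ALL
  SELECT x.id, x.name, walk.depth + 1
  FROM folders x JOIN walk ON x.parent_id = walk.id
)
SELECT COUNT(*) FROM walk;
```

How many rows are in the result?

Base: id=2 (build) at depth 0.
Iteration 1: rows with parent_id in {2} -> backup (id 4, depth 1), opt (id 5, depth 1), bin (id 6, depth 1).
Iteration 2: rows with parent_id in {4,5,6} -> music (id 7, depth 2), usr (id 8, depth 2), srv (id 10, depth 2).
Iteration 3: rows with parent_id in {7,8,10} -> root (id 9, depth 3), data (id 11, depth 3).
Iteration 4: no rows with parent_id in {9,11}; recursion stops.
Total rows emitted: 9.

9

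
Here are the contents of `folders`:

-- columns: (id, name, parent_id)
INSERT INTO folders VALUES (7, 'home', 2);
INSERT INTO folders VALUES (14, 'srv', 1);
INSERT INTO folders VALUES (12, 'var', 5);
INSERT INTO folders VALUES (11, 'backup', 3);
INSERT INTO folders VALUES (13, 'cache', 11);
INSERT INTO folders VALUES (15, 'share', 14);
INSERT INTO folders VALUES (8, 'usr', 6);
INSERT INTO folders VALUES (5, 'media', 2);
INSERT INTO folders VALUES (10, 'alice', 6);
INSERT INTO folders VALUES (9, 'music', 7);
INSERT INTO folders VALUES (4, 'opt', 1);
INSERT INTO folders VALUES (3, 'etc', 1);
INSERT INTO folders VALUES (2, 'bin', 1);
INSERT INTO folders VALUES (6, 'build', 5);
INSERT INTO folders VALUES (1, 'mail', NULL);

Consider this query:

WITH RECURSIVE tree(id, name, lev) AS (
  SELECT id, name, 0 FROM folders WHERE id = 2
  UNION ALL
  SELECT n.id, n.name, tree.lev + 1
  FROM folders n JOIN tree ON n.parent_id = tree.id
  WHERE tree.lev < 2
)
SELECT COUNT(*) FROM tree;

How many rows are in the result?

Base: id=2 (bin) at lev 0.
Iteration 1: rows with parent_id in {2} -> media (id 5, lev 1), home (id 7, lev 1).
Iteration 2: rows with parent_id in {5,7} -> build (id 6, lev 2), music (id 9, lev 2), var (id 12, lev 2).
Iteration 3: lev < 2 fails for all current rows; recursion stops.
Total rows emitted: 6.

6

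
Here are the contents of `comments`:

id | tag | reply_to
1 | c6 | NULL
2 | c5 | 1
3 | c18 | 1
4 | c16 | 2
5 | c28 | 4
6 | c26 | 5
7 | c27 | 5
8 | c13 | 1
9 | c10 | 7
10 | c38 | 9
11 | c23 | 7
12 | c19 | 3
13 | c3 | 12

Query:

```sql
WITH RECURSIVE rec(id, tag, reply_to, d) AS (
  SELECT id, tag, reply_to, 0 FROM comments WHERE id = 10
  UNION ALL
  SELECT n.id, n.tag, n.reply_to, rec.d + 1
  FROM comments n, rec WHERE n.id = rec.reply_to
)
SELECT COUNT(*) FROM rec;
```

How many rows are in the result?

7

Base: id=10 (c38), reply_to=9, d 0.
Iteration 1: join on id=9 -> c10 (id 9, reply_to=7, d 1).
Iteration 2: join on id=7 -> c27 (id 7, reply_to=5, d 2).
Iteration 3: join on id=5 -> c28 (id 5, reply_to=4, d 3).
Iteration 4: join on id=4 -> c16 (id 4, reply_to=2, d 4).
Iteration 5: join on id=2 -> c5 (id 2, reply_to=1, d 5).
Iteration 6: join on id=1 -> c6 (id 1, reply_to=NULL, d 6).
Iteration 7: reply_to is NULL; no match; recursion stops.
Total rows emitted: 7.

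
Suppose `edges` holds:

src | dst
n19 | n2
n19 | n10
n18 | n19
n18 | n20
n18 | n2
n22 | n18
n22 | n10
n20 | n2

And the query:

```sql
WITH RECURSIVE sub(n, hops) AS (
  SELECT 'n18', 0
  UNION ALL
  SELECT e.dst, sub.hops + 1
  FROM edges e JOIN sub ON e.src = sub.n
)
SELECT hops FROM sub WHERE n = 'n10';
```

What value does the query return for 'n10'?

2

Base: (n18, hops=0).
Iteration 1: edges from {n18} -> (n19, hops=1), (n2, hops=1), (n20, hops=1).
Iteration 2: edges from {n19,n2,n20} -> (n10, hops=2), (n2, hops=2) x2. [UNION ALL keeps all 3 new rows, including repeats]
Iteration 3: no outgoing edges from {n10,n2}; recursion stops.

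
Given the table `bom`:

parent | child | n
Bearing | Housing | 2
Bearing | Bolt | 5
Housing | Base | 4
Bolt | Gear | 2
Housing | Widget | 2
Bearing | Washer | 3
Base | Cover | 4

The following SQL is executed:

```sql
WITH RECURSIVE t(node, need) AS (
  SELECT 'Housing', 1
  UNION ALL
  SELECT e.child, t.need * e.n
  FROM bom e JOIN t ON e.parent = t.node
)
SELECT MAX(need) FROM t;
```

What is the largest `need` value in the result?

Base: (Housing, need=1).
Iteration 1: components of {Housing} -> Base = 1*4 = 4, Widget = 1*2 = 2.
Iteration 2: components of {Base,Widget} -> Cover = 4*4 = 16.
Iteration 3: no further components; recursion stops.
need values: 1, 2, 4, 16; the maximum is 16.

16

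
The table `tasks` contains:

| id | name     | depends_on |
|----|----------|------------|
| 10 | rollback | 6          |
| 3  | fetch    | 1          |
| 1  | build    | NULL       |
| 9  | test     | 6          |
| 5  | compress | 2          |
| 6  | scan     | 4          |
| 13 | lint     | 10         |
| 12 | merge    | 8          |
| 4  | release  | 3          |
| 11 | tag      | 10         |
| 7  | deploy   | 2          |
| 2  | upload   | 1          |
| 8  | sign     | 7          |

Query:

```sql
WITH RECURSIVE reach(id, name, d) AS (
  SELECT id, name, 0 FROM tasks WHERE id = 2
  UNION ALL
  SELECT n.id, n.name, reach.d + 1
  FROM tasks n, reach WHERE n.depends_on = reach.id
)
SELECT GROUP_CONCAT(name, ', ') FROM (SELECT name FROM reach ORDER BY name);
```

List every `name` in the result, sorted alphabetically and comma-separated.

Base: id=2 (upload) at d 0.
Iteration 1: rows with depends_on in {2} -> compress (id 5, d 1), deploy (id 7, d 1).
Iteration 2: rows with depends_on in {5,7} -> sign (id 8, d 2).
Iteration 3: rows with depends_on in {8} -> merge (id 12, d 3).
Iteration 4: no rows with depends_on in {12}; recursion stops.

compress, deploy, merge, sign, upload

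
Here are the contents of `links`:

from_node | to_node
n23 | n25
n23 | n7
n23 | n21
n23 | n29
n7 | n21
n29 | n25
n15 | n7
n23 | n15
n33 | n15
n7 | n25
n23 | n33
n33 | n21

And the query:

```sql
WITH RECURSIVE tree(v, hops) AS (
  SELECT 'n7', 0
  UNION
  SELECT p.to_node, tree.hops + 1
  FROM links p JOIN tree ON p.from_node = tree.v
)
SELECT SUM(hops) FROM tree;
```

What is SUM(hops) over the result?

Base: (n7, hops=0).
Iteration 1: edges from {n7} -> (n21, hops=1), (n25, hops=1).
Iteration 2: no outgoing edges from {n21,n25}; recursion stops.
SUM(hops) = 0 + 1 + 1 = 2.

2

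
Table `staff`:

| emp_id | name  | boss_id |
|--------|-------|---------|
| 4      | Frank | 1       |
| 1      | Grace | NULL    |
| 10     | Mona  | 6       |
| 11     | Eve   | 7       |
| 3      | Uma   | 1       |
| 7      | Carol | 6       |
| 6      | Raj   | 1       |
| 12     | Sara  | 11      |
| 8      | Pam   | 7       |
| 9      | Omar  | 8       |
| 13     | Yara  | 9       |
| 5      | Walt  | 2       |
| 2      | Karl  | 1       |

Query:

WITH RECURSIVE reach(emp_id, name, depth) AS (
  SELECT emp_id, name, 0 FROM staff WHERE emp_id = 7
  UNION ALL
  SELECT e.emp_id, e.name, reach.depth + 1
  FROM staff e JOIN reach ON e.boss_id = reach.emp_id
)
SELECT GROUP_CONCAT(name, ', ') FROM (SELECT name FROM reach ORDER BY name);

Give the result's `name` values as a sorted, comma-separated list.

Base: emp_id=7 (Carol) at depth 0.
Iteration 1: rows with boss_id in {7} -> Pam (id 8, depth 1), Eve (id 11, depth 1).
Iteration 2: rows with boss_id in {8,11} -> Omar (id 9, depth 2), Sara (id 12, depth 2).
Iteration 3: rows with boss_id in {9,12} -> Yara (id 13, depth 3).
Iteration 4: no rows with boss_id in {13}; recursion stops.

Carol, Eve, Omar, Pam, Sara, Yara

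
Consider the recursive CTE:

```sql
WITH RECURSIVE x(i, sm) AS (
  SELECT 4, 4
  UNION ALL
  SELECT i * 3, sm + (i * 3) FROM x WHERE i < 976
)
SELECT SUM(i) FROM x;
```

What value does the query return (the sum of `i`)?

4372

Base: i=4, sm=4.
Iteration 1: 4 < 976 holds -> i = 4 * 3 = 12, sm = 4 + 12 = 16.
Iteration 2: 12 < 976 holds -> i = 12 * 3 = 36, sm = 16 + 36 = 52.
Iteration 3: 36 < 976 holds -> i = 36 * 3 = 108, sm = 52 + 108 = 160.
Iteration 4: 108 < 976 holds -> i = 108 * 3 = 324, sm = 160 + 324 = 484.
Iteration 5: 324 < 976 holds -> i = 324 * 3 = 972, sm = 484 + 972 = 1456.
Iteration 6: 972 < 976 holds -> i = 972 * 3 = 2916, sm = 1456 + 2916 = 4372.
Iteration 7: 2916 < 976 fails; recursion stops.
SUM(i) = 4 + 12 + 36 + 108 + 324 + 972 + 2916 = 4372.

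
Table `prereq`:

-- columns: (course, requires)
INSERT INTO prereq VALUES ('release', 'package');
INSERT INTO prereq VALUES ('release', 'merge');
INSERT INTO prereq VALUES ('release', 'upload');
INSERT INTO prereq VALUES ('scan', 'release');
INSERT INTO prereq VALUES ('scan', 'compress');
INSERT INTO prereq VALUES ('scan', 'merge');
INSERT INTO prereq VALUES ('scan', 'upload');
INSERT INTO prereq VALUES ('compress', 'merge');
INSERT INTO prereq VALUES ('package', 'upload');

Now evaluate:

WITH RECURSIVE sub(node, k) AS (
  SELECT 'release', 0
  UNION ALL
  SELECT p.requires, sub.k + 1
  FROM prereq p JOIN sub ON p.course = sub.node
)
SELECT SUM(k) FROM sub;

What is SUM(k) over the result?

5

Base: (release, k=0).
Iteration 1: edges from {release} -> (merge, k=1), (package, k=1), (upload, k=1).
Iteration 2: edges from {merge,package,upload} -> (upload, k=2).
Iteration 3: no outgoing edges from {upload}; recursion stops.
SUM(k) = 0 + 1 + 1 + 1 + 2 = 5.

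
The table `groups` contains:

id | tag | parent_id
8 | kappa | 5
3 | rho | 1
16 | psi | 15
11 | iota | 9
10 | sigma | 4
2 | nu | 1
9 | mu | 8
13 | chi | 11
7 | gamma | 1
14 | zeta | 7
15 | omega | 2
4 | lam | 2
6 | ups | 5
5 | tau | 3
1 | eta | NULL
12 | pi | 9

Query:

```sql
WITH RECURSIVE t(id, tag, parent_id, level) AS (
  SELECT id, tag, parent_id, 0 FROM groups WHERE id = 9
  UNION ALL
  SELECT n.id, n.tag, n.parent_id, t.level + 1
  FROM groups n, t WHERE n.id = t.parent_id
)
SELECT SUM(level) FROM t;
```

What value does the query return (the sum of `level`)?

Base: id=9 (mu), parent_id=8, level 0.
Iteration 1: join on id=8 -> kappa (id 8, parent_id=5, level 1).
Iteration 2: join on id=5 -> tau (id 5, parent_id=3, level 2).
Iteration 3: join on id=3 -> rho (id 3, parent_id=1, level 3).
Iteration 4: join on id=1 -> eta (id 1, parent_id=NULL, level 4).
Iteration 5: parent_id is NULL; no match; recursion stops.
SUM(level) = 0 + 1 + 2 + 3 + 4 = 10.

10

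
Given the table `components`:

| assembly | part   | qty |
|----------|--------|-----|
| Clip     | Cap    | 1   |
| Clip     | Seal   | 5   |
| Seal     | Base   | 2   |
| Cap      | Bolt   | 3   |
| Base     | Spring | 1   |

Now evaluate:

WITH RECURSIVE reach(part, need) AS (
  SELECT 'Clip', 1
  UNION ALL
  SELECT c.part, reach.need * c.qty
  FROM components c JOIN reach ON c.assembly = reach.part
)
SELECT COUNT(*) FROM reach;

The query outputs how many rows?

Base: (Clip, need=1).
Iteration 1: components of {Clip} -> Cap = 1*1 = 1, Seal = 1*5 = 5.
Iteration 2: components of {Cap,Seal} -> Base = 5*2 = 10, Bolt = 1*3 = 3.
Iteration 3: components of {Base,Bolt} -> Spring = 10*1 = 10.
Iteration 4: no further components; recursion stops.
Total rows emitted: 6.

6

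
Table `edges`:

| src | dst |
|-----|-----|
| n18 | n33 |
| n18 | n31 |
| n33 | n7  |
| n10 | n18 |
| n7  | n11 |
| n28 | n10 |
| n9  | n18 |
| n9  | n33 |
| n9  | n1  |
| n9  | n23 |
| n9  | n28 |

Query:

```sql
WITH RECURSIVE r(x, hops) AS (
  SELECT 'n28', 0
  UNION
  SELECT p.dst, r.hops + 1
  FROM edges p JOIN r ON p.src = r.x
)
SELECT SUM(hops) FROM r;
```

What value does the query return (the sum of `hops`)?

18

Base: (n28, hops=0).
Iteration 1: edges from {n28} -> (n10, hops=1).
Iteration 2: edges from {n10} -> (n18, hops=2).
Iteration 3: edges from {n18} -> (n31, hops=3), (n33, hops=3).
Iteration 4: edges from {n31,n33} -> (n7, hops=4).
Iteration 5: edges from {n7} -> (n11, hops=5).
Iteration 6: no outgoing edges from {n11}; recursion stops.
SUM(hops) = 0 + 1 + 2 + 3 + 3 + 4 + 5 = 18.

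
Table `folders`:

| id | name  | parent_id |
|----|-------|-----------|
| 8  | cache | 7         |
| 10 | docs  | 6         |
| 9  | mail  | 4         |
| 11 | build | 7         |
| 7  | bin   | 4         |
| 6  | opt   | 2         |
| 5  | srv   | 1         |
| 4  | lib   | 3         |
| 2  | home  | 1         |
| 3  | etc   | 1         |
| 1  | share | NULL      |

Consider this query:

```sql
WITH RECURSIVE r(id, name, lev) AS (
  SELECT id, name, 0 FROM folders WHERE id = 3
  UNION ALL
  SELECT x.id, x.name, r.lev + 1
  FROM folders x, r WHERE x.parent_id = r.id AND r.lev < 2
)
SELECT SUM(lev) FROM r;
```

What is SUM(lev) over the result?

Base: id=3 (etc) at lev 0.
Iteration 1: rows with parent_id in {3} -> lib (id 4, lev 1).
Iteration 2: rows with parent_id in {4} -> bin (id 7, lev 2), mail (id 9, lev 2).
Iteration 3: lev < 2 fails for all current rows; recursion stops.
SUM(lev) = 0 + 1 + 2 + 2 = 5.

5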